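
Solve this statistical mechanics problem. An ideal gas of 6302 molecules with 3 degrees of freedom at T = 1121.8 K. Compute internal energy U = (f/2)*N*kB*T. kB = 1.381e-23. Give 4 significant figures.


Step 1: f/2 = 3/2 = 1.5
Step 2: N*kB*T = 6302*1.381e-23*1121.8 = 9.763e-17
Step 3: U = 1.5 * 9.763e-17 = 1.464e-16 J

1.464e-16


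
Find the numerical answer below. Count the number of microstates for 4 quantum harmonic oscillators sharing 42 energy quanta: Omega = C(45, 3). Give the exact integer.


Step 1: Use binomial coefficient C(45, 3)
Step 2: Numerator = 45! / 42!
Step 3: Denominator = 3!
Step 4: Omega = 14190

14190


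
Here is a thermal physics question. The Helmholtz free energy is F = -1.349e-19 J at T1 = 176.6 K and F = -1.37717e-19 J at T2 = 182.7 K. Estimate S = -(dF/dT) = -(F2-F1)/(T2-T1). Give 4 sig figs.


Step 1: dF = F2 - F1 = -1.37717e-19 - (-1.349e-19) = -2.817e-21 J
Step 2: dT = T2 - T1 = 182.7 - 176.6 = 6.1 K
Step 3: S = -dF/dT = -(-2.817e-21)/6.1 = 4.618e-22 J/K

4.618e-22


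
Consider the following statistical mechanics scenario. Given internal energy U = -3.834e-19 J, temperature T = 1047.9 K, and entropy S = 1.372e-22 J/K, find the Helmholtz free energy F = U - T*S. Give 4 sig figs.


Step 1: T*S = 1047.9 * 1.372e-22 = 1.438e-19 J
Step 2: F = U - T*S = -3.834e-19 - 1.438e-19
Step 3: F = -5.272e-19 J

-5.272e-19


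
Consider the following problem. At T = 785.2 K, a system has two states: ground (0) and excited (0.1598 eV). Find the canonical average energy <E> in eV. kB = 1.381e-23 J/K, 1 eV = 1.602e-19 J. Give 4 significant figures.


Step 1: beta*E = 0.1598*1.602e-19/(1.381e-23*785.2) = 2.361
Step 2: exp(-beta*E) = 0.09434
Step 3: <E> = 0.1598*0.09434/(1+0.09434) = 0.01378 eV

0.01378


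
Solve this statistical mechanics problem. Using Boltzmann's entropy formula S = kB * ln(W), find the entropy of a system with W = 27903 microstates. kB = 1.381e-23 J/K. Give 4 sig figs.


Step 1: ln(W) = ln(27903) = 10.24
Step 2: S = kB * ln(W) = 1.381e-23 * 10.24
Step 3: S = 1.414e-22 J/K

1.414e-22


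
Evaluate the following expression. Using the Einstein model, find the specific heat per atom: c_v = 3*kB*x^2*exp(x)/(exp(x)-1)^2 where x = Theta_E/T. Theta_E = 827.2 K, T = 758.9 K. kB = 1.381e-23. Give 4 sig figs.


Step 1: x = Theta_E/T = 827.2/758.9 = 1.09
Step 2: x^2 = 1.188
Step 3: exp(x) = 2.974
Step 4: c_v = 3*1.381e-23*1.188*2.974/(2.974-1)^2 = 3.756e-23

3.756e-23


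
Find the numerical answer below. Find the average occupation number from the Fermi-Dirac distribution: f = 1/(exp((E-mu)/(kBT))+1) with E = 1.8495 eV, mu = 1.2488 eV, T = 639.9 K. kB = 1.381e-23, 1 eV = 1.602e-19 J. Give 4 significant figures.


Step 1: (E - mu) = 1.8495 - 1.2488 = 0.6007 eV
Step 2: Convert: (E-mu)*eV = 9.623e-20 J
Step 3: x = (E-mu)*eV/(kB*T) = 10.89
Step 4: f = 1/(exp(10.89)+1) = 1.865e-05

1.865e-05


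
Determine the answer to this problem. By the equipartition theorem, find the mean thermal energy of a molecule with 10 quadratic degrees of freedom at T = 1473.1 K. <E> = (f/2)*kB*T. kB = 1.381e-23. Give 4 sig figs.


Step 1: f/2 = 10/2 = 5
Step 2: kB*T = 1.381e-23 * 1473.1 = 2.034e-20
Step 3: <E> = 5 * 2.034e-20 = 1.017e-19 J

1.017e-19


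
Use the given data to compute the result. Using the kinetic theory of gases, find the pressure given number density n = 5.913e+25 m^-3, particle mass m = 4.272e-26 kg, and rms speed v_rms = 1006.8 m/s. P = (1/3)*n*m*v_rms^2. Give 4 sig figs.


Step 1: v_rms^2 = 1006.8^2 = 1.014e+06
Step 2: n*m = 5.913e+25*4.272e-26 = 2.526
Step 3: P = (1/3)*2.526*1.014e+06 = 8.535e+05 Pa

8.535e+05


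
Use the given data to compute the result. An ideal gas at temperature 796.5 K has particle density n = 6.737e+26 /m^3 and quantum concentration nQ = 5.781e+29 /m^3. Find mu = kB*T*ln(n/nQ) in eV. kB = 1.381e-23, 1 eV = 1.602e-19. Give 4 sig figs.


Step 1: n/nQ = 6.737e+26/5.781e+29 = 0.001165
Step 2: ln(n/nQ) = -6.755
Step 3: mu = kB*T*ln(n/nQ) = 1.1e-20*-6.755 = -7.43e-20 J
Step 4: Convert to eV: -7.43e-20/1.602e-19 = -0.4638 eV

-0.4638


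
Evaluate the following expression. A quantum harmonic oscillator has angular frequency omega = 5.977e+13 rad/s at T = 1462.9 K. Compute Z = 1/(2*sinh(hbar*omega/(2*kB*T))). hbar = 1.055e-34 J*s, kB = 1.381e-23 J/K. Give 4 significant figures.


Step 1: Compute x = hbar*omega/(kB*T) = 1.055e-34*5.977e+13/(1.381e-23*1462.9) = 0.3121
Step 2: x/2 = 0.1561
Step 3: sinh(x/2) = 0.1567
Step 4: Z = 1/(2*0.1567) = 3.191

3.191


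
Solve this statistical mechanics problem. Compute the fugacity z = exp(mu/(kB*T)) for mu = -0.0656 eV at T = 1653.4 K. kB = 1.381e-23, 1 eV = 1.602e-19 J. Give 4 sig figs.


Step 1: Convert mu to Joules: -0.0656*1.602e-19 = -1.051e-20 J
Step 2: kB*T = 1.381e-23*1653.4 = 2.283e-20 J
Step 3: mu/(kB*T) = -0.4603
Step 4: z = exp(-0.4603) = 0.6311

0.6311


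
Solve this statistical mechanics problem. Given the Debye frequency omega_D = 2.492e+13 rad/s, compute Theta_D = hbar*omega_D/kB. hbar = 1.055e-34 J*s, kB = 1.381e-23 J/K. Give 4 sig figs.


Step 1: hbar*omega_D = 1.055e-34 * 2.492e+13 = 2.629e-21 J
Step 2: Theta_D = 2.629e-21 / 1.381e-23
Step 3: Theta_D = 190.4 K

190.4


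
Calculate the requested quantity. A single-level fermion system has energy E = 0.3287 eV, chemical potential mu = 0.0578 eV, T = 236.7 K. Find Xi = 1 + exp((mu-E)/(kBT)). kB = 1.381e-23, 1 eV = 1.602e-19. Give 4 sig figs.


Step 1: (mu - E) = 0.0578 - 0.3287 = -0.2709 eV
Step 2: x = (mu-E)*eV/(kB*T) = -0.2709*1.602e-19/(1.381e-23*236.7) = -13.28
Step 3: exp(x) = 1.715e-06
Step 4: Xi = 1 + 1.715e-06 = 1

1


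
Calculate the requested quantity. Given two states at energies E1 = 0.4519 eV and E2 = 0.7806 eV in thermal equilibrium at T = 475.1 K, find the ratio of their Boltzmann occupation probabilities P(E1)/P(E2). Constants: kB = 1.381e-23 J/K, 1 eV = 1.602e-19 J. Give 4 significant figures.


Step 1: Compute energy difference dE = E1 - E2 = 0.4519 - 0.7806 = -0.3287 eV
Step 2: Convert to Joules: dE_J = -0.3287 * 1.602e-19 = -5.266e-20 J
Step 3: Compute exponent = -dE_J / (kB * T) = -(-5.266e-20) / (1.381e-23 * 475.1) = 8.026
Step 4: P(E1)/P(E2) = exp(8.026) = 3059

3059


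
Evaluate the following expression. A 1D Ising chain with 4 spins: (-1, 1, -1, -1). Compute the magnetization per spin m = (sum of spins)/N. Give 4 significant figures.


Step 1: Count up spins (+1): 1, down spins (-1): 3
Step 2: Total magnetization M = 1 - 3 = -2
Step 3: m = M/N = -2/4 = -0.5

-0.5


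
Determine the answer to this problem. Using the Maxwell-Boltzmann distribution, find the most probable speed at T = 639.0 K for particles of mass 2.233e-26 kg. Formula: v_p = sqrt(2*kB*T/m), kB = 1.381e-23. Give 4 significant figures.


Step 1: Numerator = 2*kB*T = 2*1.381e-23*639.0 = 1.765e-20
Step 2: Ratio = 1.765e-20 / 2.233e-26 = 7.904e+05
Step 3: v_p = sqrt(7.904e+05) = 889 m/s

889


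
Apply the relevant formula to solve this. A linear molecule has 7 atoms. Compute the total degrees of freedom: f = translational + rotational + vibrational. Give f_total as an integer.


Step 1: Translational DOF = 3
Step 2: Rotational DOF (linear) = 2
Step 3: Vibrational DOF = 3*7 - 5 = 16
Step 4: Total = 3 + 2 + 16 = 21

21


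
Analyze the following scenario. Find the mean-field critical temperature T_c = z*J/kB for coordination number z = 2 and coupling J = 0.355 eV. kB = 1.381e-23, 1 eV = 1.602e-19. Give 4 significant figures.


Step 1: z*J = 2*0.355 = 0.71 eV
Step 2: Convert to Joules: 0.71*1.602e-19 = 1.137e-19 J
Step 3: T_c = 1.137e-19 / 1.381e-23 = 8236 K

8236


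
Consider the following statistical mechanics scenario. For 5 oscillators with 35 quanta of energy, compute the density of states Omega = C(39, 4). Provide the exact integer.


Step 1: Use binomial coefficient C(39, 4)
Step 2: Numerator = 39! / 35!
Step 3: Denominator = 4!
Step 4: Omega = 82251

82251


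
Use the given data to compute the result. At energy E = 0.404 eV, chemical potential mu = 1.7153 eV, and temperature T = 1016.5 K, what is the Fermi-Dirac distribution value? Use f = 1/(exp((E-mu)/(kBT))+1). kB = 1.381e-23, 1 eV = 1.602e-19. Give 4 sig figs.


Step 1: (E - mu) = 0.404 - 1.7153 = -1.311 eV
Step 2: Convert: (E-mu)*eV = -2.101e-19 J
Step 3: x = (E-mu)*eV/(kB*T) = -14.96
Step 4: f = 1/(exp(-14.96)+1) = 1

1


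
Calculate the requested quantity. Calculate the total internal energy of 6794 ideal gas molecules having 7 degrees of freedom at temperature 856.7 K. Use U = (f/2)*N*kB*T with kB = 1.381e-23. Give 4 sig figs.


Step 1: f/2 = 7/2 = 3.5
Step 2: N*kB*T = 6794*1.381e-23*856.7 = 8.038e-17
Step 3: U = 3.5 * 8.038e-17 = 2.813e-16 J

2.813e-16


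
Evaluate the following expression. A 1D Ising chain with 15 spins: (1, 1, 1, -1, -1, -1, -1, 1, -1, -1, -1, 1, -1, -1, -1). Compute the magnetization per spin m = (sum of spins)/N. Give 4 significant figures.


Step 1: Count up spins (+1): 5, down spins (-1): 10
Step 2: Total magnetization M = 5 - 10 = -5
Step 3: m = M/N = -5/15 = -0.3333

-0.3333


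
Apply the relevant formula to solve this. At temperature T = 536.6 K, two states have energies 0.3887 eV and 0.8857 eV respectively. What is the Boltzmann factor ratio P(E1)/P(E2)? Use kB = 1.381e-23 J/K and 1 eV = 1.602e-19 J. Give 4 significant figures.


Step 1: Compute energy difference dE = E1 - E2 = 0.3887 - 0.8857 = -0.497 eV
Step 2: Convert to Joules: dE_J = -0.497 * 1.602e-19 = -7.962e-20 J
Step 3: Compute exponent = -dE_J / (kB * T) = -(-7.962e-20) / (1.381e-23 * 536.6) = 10.74
Step 4: P(E1)/P(E2) = exp(10.74) = 4.636e+04

4.636e+04


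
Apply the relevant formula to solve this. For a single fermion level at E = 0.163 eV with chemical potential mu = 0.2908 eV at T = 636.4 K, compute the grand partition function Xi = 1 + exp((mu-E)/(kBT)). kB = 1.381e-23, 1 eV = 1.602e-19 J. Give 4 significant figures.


Step 1: (mu - E) = 0.2908 - 0.163 = 0.1278 eV
Step 2: x = (mu-E)*eV/(kB*T) = 0.1278*1.602e-19/(1.381e-23*636.4) = 2.33
Step 3: exp(x) = 10.27
Step 4: Xi = 1 + 10.27 = 11.27

11.27


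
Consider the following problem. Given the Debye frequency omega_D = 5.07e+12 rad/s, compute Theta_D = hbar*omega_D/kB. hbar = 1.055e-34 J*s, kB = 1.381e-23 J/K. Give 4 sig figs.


Step 1: hbar*omega_D = 1.055e-34 * 5.07e+12 = 5.349e-22 J
Step 2: Theta_D = 5.349e-22 / 1.381e-23
Step 3: Theta_D = 38.73 K

38.73


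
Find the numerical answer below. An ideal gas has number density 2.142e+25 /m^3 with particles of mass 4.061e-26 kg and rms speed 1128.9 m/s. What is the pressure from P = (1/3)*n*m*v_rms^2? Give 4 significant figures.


Step 1: v_rms^2 = 1128.9^2 = 1.274e+06
Step 2: n*m = 2.142e+25*4.061e-26 = 0.8699
Step 3: P = (1/3)*0.8699*1.274e+06 = 3.695e+05 Pa

3.695e+05


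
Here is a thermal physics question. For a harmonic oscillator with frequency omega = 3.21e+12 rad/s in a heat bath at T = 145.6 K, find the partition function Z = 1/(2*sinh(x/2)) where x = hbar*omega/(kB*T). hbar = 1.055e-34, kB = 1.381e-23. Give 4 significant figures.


Step 1: Compute x = hbar*omega/(kB*T) = 1.055e-34*3.21e+12/(1.381e-23*145.6) = 0.1684
Step 2: x/2 = 0.08421
Step 3: sinh(x/2) = 0.08431
Step 4: Z = 1/(2*0.08431) = 5.93

5.93


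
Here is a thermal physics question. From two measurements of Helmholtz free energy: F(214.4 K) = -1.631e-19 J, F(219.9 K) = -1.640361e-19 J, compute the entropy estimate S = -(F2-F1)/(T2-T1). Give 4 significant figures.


Step 1: dF = F2 - F1 = -1.640361e-19 - (-1.631e-19) = -9.361e-22 J
Step 2: dT = T2 - T1 = 219.9 - 214.4 = 5.5 K
Step 3: S = -dF/dT = -(-9.361e-22)/5.5 = 1.702e-22 J/K

1.702e-22


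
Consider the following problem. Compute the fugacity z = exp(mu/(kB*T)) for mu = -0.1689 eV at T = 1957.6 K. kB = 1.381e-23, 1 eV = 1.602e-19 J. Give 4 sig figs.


Step 1: Convert mu to Joules: -0.1689*1.602e-19 = -2.706e-20 J
Step 2: kB*T = 1.381e-23*1957.6 = 2.703e-20 J
Step 3: mu/(kB*T) = -1.001
Step 4: z = exp(-1.001) = 0.3676

0.3676


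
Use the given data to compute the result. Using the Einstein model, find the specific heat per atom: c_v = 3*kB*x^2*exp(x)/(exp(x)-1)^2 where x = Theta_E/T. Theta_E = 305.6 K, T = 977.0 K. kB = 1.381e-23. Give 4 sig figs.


Step 1: x = Theta_E/T = 305.6/977.0 = 0.3128
Step 2: x^2 = 0.09784
Step 3: exp(x) = 1.367
Step 4: c_v = 3*1.381e-23*0.09784*1.367/(1.367-1)^2 = 4.109e-23

4.109e-23


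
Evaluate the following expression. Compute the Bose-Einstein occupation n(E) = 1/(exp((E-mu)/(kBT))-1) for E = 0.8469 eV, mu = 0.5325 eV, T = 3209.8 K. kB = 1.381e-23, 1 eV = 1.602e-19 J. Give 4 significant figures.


Step 1: (E - mu) = 0.3144 eV
Step 2: x = (E-mu)*eV/(kB*T) = 0.3144*1.602e-19/(1.381e-23*3209.8) = 1.136
Step 3: exp(x) = 3.115
Step 4: n = 1/(exp(x)-1) = 0.4728

0.4728


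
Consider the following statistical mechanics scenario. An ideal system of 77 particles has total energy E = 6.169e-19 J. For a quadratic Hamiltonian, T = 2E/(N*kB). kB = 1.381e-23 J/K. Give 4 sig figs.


Step 1: Numerator = 2*E = 2*6.169e-19 = 1.234e-18 J
Step 2: Denominator = N*kB = 77*1.381e-23 = 1.063e-21
Step 3: T = 1.234e-18 / 1.063e-21 = 1160 K

1160


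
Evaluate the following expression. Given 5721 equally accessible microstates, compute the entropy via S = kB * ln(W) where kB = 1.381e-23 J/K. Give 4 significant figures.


Step 1: ln(W) = ln(5721) = 8.652
Step 2: S = kB * ln(W) = 1.381e-23 * 8.652
Step 3: S = 1.195e-22 J/K

1.195e-22


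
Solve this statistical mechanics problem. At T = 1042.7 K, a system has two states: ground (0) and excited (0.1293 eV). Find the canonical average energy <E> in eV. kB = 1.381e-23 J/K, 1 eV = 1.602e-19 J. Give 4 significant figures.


Step 1: beta*E = 0.1293*1.602e-19/(1.381e-23*1042.7) = 1.438
Step 2: exp(-beta*E) = 0.2373
Step 3: <E> = 0.1293*0.2373/(1+0.2373) = 0.0248 eV

0.0248


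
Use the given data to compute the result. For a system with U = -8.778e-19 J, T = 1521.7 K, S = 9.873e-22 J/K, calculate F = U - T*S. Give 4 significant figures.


Step 1: T*S = 1521.7 * 9.873e-22 = 1.502e-18 J
Step 2: F = U - T*S = -8.778e-19 - 1.502e-18
Step 3: F = -2.38e-18 J

-2.38e-18


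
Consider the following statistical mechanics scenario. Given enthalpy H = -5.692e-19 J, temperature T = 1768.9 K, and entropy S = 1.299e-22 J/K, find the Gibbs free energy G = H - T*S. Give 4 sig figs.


Step 1: T*S = 1768.9 * 1.299e-22 = 2.298e-19 J
Step 2: G = H - T*S = -5.692e-19 - 2.298e-19
Step 3: G = -7.99e-19 J

-7.99e-19


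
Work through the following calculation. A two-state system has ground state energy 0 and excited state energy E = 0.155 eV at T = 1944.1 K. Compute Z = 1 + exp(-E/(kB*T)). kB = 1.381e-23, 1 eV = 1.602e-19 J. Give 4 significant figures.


Step 1: Compute beta*E = E*eV/(kB*T) = 0.155*1.602e-19/(1.381e-23*1944.1) = 0.9249
Step 2: exp(-beta*E) = exp(-0.9249) = 0.3966
Step 3: Z = 1 + 0.3966 = 1.397

1.397


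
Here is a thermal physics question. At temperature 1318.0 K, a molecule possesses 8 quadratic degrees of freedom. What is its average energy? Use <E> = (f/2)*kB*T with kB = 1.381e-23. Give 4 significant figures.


Step 1: f/2 = 8/2 = 4
Step 2: kB*T = 1.381e-23 * 1318.0 = 1.82e-20
Step 3: <E> = 4 * 1.82e-20 = 7.281e-20 J

7.281e-20


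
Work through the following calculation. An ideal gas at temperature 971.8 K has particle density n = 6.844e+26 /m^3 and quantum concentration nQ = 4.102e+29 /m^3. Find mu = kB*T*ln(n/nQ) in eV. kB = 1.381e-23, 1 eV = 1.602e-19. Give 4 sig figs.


Step 1: n/nQ = 6.844e+26/4.102e+29 = 0.001668
Step 2: ln(n/nQ) = -6.396
Step 3: mu = kB*T*ln(n/nQ) = 1.342e-20*-6.396 = -8.584e-20 J
Step 4: Convert to eV: -8.584e-20/1.602e-19 = -0.5358 eV

-0.5358


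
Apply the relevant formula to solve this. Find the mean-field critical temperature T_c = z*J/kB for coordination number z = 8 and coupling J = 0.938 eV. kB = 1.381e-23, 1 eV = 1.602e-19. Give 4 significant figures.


Step 1: z*J = 8*0.938 = 7.504 eV
Step 2: Convert to Joules: 7.504*1.602e-19 = 1.202e-18 J
Step 3: T_c = 1.202e-18 / 1.381e-23 = 8.705e+04 K

8.705e+04


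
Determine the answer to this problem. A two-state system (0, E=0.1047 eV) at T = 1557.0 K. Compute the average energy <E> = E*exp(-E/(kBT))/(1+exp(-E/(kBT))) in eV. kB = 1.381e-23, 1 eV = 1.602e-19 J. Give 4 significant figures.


Step 1: beta*E = 0.1047*1.602e-19/(1.381e-23*1557.0) = 0.7801
Step 2: exp(-beta*E) = 0.4584
Step 3: <E> = 0.1047*0.4584/(1+0.4584) = 0.03291 eV

0.03291


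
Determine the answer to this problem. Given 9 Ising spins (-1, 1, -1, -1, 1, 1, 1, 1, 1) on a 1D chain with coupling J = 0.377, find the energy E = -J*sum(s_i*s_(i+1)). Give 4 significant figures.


Step 1: Nearest-neighbor products: -1, -1, 1, -1, 1, 1, 1, 1
Step 2: Sum of products = 2
Step 3: E = -0.377 * 2 = -0.754

-0.754


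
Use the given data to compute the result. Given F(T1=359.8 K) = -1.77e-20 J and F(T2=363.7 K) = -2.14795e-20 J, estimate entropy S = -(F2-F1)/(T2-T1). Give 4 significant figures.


Step 1: dF = F2 - F1 = -2.14795e-20 - (-1.77e-20) = -3.7795e-21 J
Step 2: dT = T2 - T1 = 363.7 - 359.8 = 3.9 K
Step 3: S = -dF/dT = -(-3.7795e-21)/3.9 = 9.691e-22 J/K

9.691e-22


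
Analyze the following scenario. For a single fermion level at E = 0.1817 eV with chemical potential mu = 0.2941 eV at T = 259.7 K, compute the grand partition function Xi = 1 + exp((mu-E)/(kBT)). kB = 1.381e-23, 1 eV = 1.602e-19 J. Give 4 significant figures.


Step 1: (mu - E) = 0.2941 - 0.1817 = 0.1124 eV
Step 2: x = (mu-E)*eV/(kB*T) = 0.1124*1.602e-19/(1.381e-23*259.7) = 5.021
Step 3: exp(x) = 151.5
Step 4: Xi = 1 + 151.5 = 152.5

152.5


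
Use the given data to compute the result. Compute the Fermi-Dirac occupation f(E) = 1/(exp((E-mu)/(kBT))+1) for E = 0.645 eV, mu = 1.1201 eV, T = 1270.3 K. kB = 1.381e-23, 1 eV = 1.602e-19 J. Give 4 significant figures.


Step 1: (E - mu) = 0.645 - 1.1201 = -0.4751 eV
Step 2: Convert: (E-mu)*eV = -7.611e-20 J
Step 3: x = (E-mu)*eV/(kB*T) = -4.339
Step 4: f = 1/(exp(-4.339)+1) = 0.9871

0.9871


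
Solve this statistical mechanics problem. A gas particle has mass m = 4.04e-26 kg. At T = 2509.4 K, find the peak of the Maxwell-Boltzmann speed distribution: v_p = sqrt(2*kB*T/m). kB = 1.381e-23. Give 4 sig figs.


Step 1: Numerator = 2*kB*T = 2*1.381e-23*2509.4 = 6.931e-20
Step 2: Ratio = 6.931e-20 / 4.04e-26 = 1.716e+06
Step 3: v_p = sqrt(1.716e+06) = 1310 m/s

1310


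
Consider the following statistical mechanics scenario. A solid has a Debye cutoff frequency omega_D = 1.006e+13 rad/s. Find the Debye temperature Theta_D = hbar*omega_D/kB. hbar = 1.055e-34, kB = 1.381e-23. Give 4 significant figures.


Step 1: hbar*omega_D = 1.055e-34 * 1.006e+13 = 1.061e-21 J
Step 2: Theta_D = 1.061e-21 / 1.381e-23
Step 3: Theta_D = 76.85 K

76.85


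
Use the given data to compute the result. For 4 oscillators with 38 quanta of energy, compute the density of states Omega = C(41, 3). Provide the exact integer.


Step 1: Use binomial coefficient C(41, 3)
Step 2: Numerator = 41! / 38!
Step 3: Denominator = 3!
Step 4: Omega = 10660

10660


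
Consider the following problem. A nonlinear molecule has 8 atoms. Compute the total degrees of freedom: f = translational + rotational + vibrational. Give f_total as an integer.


Step 1: Translational DOF = 3
Step 2: Rotational DOF (nonlinear) = 3
Step 3: Vibrational DOF = 3*8 - 6 = 18
Step 4: Total = 3 + 3 + 18 = 24

24


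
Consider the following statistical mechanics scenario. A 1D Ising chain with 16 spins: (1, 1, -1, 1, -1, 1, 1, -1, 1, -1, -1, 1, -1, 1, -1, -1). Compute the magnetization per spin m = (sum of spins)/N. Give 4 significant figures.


Step 1: Count up spins (+1): 8, down spins (-1): 8
Step 2: Total magnetization M = 8 - 8 = 0
Step 3: m = M/N = 0/16 = 0

0


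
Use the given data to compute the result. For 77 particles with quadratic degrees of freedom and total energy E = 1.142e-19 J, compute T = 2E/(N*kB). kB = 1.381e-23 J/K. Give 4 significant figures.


Step 1: Numerator = 2*E = 2*1.142e-19 = 2.284e-19 J
Step 2: Denominator = N*kB = 77*1.381e-23 = 1.063e-21
Step 3: T = 2.284e-19 / 1.063e-21 = 214.8 K

214.8


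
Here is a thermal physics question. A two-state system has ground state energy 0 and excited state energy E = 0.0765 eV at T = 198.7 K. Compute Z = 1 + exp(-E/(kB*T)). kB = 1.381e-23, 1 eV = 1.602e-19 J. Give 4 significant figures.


Step 1: Compute beta*E = E*eV/(kB*T) = 0.0765*1.602e-19/(1.381e-23*198.7) = 4.466
Step 2: exp(-beta*E) = exp(-4.466) = 0.01149
Step 3: Z = 1 + 0.01149 = 1.011

1.011


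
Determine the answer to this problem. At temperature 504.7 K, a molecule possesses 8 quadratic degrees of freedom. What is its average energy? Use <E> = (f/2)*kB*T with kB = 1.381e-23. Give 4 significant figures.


Step 1: f/2 = 8/2 = 4
Step 2: kB*T = 1.381e-23 * 504.7 = 6.97e-21
Step 3: <E> = 4 * 6.97e-21 = 2.788e-20 J

2.788e-20


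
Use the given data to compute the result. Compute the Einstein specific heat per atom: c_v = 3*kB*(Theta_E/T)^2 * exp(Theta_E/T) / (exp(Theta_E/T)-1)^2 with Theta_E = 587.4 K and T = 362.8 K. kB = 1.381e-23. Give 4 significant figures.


Step 1: x = Theta_E/T = 587.4/362.8 = 1.619
Step 2: x^2 = 2.621
Step 3: exp(x) = 5.048
Step 4: c_v = 3*1.381e-23*2.621*5.048/(5.048-1)^2 = 3.345e-23

3.345e-23


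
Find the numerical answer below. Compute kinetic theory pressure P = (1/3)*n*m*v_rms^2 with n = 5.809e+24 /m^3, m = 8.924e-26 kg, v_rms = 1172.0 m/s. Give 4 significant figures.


Step 1: v_rms^2 = 1172.0^2 = 1.374e+06
Step 2: n*m = 5.809e+24*8.924e-26 = 0.5184
Step 3: P = (1/3)*0.5184*1.374e+06 = 2.374e+05 Pa

2.374e+05


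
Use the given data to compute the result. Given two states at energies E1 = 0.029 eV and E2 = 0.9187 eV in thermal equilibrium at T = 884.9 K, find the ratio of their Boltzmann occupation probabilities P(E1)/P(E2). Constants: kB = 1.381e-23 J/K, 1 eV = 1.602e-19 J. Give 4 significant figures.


Step 1: Compute energy difference dE = E1 - E2 = 0.029 - 0.9187 = -0.8897 eV
Step 2: Convert to Joules: dE_J = -0.8897 * 1.602e-19 = -1.425e-19 J
Step 3: Compute exponent = -dE_J / (kB * T) = -(-1.425e-19) / (1.381e-23 * 884.9) = 11.66
Step 4: P(E1)/P(E2) = exp(11.66) = 1.162e+05

1.162e+05


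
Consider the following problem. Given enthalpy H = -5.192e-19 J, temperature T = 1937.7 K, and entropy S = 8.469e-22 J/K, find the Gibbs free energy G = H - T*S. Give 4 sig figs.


Step 1: T*S = 1937.7 * 8.469e-22 = 1.641e-18 J
Step 2: G = H - T*S = -5.192e-19 - 1.641e-18
Step 3: G = -2.16e-18 J

-2.16e-18


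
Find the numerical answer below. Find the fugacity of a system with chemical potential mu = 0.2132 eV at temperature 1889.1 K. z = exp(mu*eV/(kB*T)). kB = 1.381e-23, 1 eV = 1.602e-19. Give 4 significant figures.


Step 1: Convert mu to Joules: 0.2132*1.602e-19 = 3.415e-20 J
Step 2: kB*T = 1.381e-23*1889.1 = 2.609e-20 J
Step 3: mu/(kB*T) = 1.309
Step 4: z = exp(1.309) = 3.703

3.703


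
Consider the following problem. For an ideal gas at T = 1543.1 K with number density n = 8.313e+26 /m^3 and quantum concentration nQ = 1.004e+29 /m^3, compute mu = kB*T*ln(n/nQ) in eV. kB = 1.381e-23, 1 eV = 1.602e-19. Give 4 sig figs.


Step 1: n/nQ = 8.313e+26/1.004e+29 = 0.00828
Step 2: ln(n/nQ) = -4.794
Step 3: mu = kB*T*ln(n/nQ) = 2.131e-20*-4.794 = -1.022e-19 J
Step 4: Convert to eV: -1.022e-19/1.602e-19 = -0.6377 eV

-0.6377


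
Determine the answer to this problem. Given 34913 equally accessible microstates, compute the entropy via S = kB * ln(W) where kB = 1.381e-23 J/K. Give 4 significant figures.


Step 1: ln(W) = ln(34913) = 10.46
Step 2: S = kB * ln(W) = 1.381e-23 * 10.46
Step 3: S = 1.445e-22 J/K

1.445e-22


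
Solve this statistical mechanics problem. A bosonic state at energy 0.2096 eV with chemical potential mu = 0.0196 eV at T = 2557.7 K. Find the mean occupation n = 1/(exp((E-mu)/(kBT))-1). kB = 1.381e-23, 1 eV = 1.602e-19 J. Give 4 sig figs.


Step 1: (E - mu) = 0.19 eV
Step 2: x = (E-mu)*eV/(kB*T) = 0.19*1.602e-19/(1.381e-23*2557.7) = 0.8617
Step 3: exp(x) = 2.367
Step 4: n = 1/(exp(x)-1) = 0.7314

0.7314


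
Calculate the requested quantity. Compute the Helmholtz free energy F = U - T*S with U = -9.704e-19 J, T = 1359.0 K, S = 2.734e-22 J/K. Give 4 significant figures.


Step 1: T*S = 1359.0 * 2.734e-22 = 3.716e-19 J
Step 2: F = U - T*S = -9.704e-19 - 3.716e-19
Step 3: F = -1.342e-18 J

-1.342e-18


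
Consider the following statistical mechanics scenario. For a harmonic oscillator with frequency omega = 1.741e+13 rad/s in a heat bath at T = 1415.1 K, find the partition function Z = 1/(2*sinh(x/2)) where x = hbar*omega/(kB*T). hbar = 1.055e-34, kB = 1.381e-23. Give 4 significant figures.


Step 1: Compute x = hbar*omega/(kB*T) = 1.055e-34*1.741e+13/(1.381e-23*1415.1) = 0.09399
Step 2: x/2 = 0.04699
Step 3: sinh(x/2) = 0.04701
Step 4: Z = 1/(2*0.04701) = 10.64

10.64


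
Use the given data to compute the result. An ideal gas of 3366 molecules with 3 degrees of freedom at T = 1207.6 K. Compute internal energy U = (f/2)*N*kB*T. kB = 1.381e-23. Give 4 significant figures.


Step 1: f/2 = 3/2 = 1.5
Step 2: N*kB*T = 3366*1.381e-23*1207.6 = 5.613e-17
Step 3: U = 1.5 * 5.613e-17 = 8.42e-17 J

8.42e-17


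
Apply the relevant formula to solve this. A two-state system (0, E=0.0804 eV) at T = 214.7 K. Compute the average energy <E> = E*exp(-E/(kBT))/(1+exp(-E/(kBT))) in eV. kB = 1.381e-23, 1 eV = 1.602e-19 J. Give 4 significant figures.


Step 1: beta*E = 0.0804*1.602e-19/(1.381e-23*214.7) = 4.344
Step 2: exp(-beta*E) = 0.01298
Step 3: <E> = 0.0804*0.01298/(1+0.01298) = 0.001031 eV

0.001031


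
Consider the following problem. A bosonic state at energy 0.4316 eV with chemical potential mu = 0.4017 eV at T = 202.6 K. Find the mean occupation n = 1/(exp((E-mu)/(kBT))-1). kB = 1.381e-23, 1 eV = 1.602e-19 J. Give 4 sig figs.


Step 1: (E - mu) = 0.0299 eV
Step 2: x = (E-mu)*eV/(kB*T) = 0.0299*1.602e-19/(1.381e-23*202.6) = 1.712
Step 3: exp(x) = 5.54
Step 4: n = 1/(exp(x)-1) = 0.2203

0.2203


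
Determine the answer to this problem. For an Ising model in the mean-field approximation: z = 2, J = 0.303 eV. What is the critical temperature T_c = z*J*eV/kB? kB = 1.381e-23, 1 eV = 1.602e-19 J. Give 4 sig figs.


Step 1: z*J = 2*0.303 = 0.606 eV
Step 2: Convert to Joules: 0.606*1.602e-19 = 9.708e-20 J
Step 3: T_c = 9.708e-20 / 1.381e-23 = 7030 K

7030


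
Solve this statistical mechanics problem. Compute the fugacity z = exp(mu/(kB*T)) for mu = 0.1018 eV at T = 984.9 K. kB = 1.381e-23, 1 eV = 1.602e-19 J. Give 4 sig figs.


Step 1: Convert mu to Joules: 0.1018*1.602e-19 = 1.631e-20 J
Step 2: kB*T = 1.381e-23*984.9 = 1.36e-20 J
Step 3: mu/(kB*T) = 1.199
Step 4: z = exp(1.199) = 3.317

3.317


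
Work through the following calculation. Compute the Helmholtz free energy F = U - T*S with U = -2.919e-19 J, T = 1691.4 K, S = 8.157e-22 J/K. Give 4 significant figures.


Step 1: T*S = 1691.4 * 8.157e-22 = 1.38e-18 J
Step 2: F = U - T*S = -2.919e-19 - 1.38e-18
Step 3: F = -1.672e-18 J

-1.672e-18


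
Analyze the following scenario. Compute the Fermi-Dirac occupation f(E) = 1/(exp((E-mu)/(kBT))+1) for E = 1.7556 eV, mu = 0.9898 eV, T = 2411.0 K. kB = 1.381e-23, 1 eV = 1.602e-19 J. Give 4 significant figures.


Step 1: (E - mu) = 1.7556 - 0.9898 = 0.7658 eV
Step 2: Convert: (E-mu)*eV = 1.227e-19 J
Step 3: x = (E-mu)*eV/(kB*T) = 3.685
Step 4: f = 1/(exp(3.685)+1) = 0.02449

0.02449


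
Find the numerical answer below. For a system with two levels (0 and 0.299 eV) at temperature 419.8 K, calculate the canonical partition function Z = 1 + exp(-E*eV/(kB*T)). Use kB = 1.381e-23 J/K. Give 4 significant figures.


Step 1: Compute beta*E = E*eV/(kB*T) = 0.299*1.602e-19/(1.381e-23*419.8) = 8.262
Step 2: exp(-beta*E) = exp(-8.262) = 0.0002581
Step 3: Z = 1 + 0.0002581 = 1

1


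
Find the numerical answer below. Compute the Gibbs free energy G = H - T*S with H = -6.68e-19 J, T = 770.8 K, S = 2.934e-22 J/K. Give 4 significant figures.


Step 1: T*S = 770.8 * 2.934e-22 = 2.262e-19 J
Step 2: G = H - T*S = -6.68e-19 - 2.262e-19
Step 3: G = -8.942e-19 J

-8.942e-19


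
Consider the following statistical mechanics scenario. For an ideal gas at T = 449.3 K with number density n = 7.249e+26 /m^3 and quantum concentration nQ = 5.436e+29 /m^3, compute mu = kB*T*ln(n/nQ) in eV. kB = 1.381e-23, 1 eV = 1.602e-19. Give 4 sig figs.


Step 1: n/nQ = 7.249e+26/5.436e+29 = 0.001334
Step 2: ln(n/nQ) = -6.62
Step 3: mu = kB*T*ln(n/nQ) = 6.205e-21*-6.62 = -4.108e-20 J
Step 4: Convert to eV: -4.108e-20/1.602e-19 = -0.2564 eV

-0.2564


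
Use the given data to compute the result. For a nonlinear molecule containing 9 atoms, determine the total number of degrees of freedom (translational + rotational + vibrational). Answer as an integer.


Step 1: Translational DOF = 3
Step 2: Rotational DOF (nonlinear) = 3
Step 3: Vibrational DOF = 3*9 - 6 = 21
Step 4: Total = 3 + 3 + 21 = 27

27


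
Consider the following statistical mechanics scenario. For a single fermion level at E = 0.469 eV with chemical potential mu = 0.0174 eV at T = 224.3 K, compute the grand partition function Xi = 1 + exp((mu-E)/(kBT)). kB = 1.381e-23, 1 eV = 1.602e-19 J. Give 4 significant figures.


Step 1: (mu - E) = 0.0174 - 0.469 = -0.4516 eV
Step 2: x = (mu-E)*eV/(kB*T) = -0.4516*1.602e-19/(1.381e-23*224.3) = -23.36
Step 3: exp(x) = 7.19e-11
Step 4: Xi = 1 + 7.19e-11 = 1

1


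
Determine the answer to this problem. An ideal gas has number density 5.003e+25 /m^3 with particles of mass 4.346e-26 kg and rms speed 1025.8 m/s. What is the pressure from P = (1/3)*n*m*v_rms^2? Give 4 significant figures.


Step 1: v_rms^2 = 1025.8^2 = 1.052e+06
Step 2: n*m = 5.003e+25*4.346e-26 = 2.174
Step 3: P = (1/3)*2.174*1.052e+06 = 7.626e+05 Pa

7.626e+05


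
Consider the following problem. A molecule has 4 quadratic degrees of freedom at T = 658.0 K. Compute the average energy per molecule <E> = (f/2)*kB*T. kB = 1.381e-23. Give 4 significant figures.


Step 1: f/2 = 4/2 = 2
Step 2: kB*T = 1.381e-23 * 658.0 = 9.087e-21
Step 3: <E> = 2 * 9.087e-21 = 1.817e-20 J

1.817e-20


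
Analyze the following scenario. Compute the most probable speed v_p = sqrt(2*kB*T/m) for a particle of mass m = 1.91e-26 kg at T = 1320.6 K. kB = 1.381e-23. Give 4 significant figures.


Step 1: Numerator = 2*kB*T = 2*1.381e-23*1320.6 = 3.647e-20
Step 2: Ratio = 3.647e-20 / 1.91e-26 = 1.91e+06
Step 3: v_p = sqrt(1.91e+06) = 1382 m/s

1382


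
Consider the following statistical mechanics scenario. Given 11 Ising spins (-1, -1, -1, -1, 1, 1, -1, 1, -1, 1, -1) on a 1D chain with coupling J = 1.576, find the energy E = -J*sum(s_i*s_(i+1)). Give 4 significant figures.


Step 1: Nearest-neighbor products: 1, 1, 1, -1, 1, -1, -1, -1, -1, -1
Step 2: Sum of products = -2
Step 3: E = -1.576 * -2 = 3.152

3.152


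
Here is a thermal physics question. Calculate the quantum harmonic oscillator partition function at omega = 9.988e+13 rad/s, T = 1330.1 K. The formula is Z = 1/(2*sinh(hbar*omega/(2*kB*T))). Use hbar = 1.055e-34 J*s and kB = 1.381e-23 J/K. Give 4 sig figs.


Step 1: Compute x = hbar*omega/(kB*T) = 1.055e-34*9.988e+13/(1.381e-23*1330.1) = 0.5737
Step 2: x/2 = 0.2868
Step 3: sinh(x/2) = 0.2908
Step 4: Z = 1/(2*0.2908) = 1.72

1.72


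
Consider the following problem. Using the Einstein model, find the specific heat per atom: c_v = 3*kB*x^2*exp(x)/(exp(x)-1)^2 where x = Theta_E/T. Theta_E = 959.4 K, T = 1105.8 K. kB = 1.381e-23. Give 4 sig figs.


Step 1: x = Theta_E/T = 959.4/1105.8 = 0.8676
Step 2: x^2 = 0.7527
Step 3: exp(x) = 2.381
Step 4: c_v = 3*1.381e-23*0.7527*2.381/(2.381-1)^2 = 3.893e-23

3.893e-23


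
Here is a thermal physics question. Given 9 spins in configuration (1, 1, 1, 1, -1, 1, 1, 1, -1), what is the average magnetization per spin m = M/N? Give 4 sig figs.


Step 1: Count up spins (+1): 7, down spins (-1): 2
Step 2: Total magnetization M = 7 - 2 = 5
Step 3: m = M/N = 5/9 = 0.5556

0.5556


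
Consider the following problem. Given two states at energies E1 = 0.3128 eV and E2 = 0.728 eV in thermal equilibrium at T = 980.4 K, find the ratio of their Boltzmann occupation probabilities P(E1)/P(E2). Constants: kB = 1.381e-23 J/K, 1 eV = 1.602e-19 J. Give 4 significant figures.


Step 1: Compute energy difference dE = E1 - E2 = 0.3128 - 0.728 = -0.4152 eV
Step 2: Convert to Joules: dE_J = -0.4152 * 1.602e-19 = -6.652e-20 J
Step 3: Compute exponent = -dE_J / (kB * T) = -(-6.652e-20) / (1.381e-23 * 980.4) = 4.913
Step 4: P(E1)/P(E2) = exp(4.913) = 136

136


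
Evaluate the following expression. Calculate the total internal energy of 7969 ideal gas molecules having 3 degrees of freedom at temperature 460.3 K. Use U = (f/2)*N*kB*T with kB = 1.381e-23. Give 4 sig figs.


Step 1: f/2 = 3/2 = 1.5
Step 2: N*kB*T = 7969*1.381e-23*460.3 = 5.066e-17
Step 3: U = 1.5 * 5.066e-17 = 7.599e-17 J

7.599e-17


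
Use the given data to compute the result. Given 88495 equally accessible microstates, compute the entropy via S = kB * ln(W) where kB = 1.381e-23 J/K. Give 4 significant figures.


Step 1: ln(W) = ln(88495) = 11.39
Step 2: S = kB * ln(W) = 1.381e-23 * 11.39
Step 3: S = 1.573e-22 J/K

1.573e-22


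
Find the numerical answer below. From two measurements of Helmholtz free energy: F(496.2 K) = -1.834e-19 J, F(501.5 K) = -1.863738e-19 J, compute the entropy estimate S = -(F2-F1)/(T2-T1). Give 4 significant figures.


Step 1: dF = F2 - F1 = -1.863738e-19 - (-1.834e-19) = -2.9738e-21 J
Step 2: dT = T2 - T1 = 501.5 - 496.2 = 5.3 K
Step 3: S = -dF/dT = -(-2.9738e-21)/5.3 = 5.611e-22 J/K

5.611e-22


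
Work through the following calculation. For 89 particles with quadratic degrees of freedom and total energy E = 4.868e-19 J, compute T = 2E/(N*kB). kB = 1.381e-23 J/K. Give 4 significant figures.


Step 1: Numerator = 2*E = 2*4.868e-19 = 9.736e-19 J
Step 2: Denominator = N*kB = 89*1.381e-23 = 1.229e-21
Step 3: T = 9.736e-19 / 1.229e-21 = 792.1 K

792.1


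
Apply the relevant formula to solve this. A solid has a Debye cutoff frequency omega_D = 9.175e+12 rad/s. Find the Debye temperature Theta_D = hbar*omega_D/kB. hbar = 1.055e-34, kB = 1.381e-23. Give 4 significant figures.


Step 1: hbar*omega_D = 1.055e-34 * 9.175e+12 = 9.68e-22 J
Step 2: Theta_D = 9.68e-22 / 1.381e-23
Step 3: Theta_D = 70.09 K

70.09


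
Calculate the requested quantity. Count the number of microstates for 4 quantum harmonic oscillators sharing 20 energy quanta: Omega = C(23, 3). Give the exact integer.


Step 1: Use binomial coefficient C(23, 3)
Step 2: Numerator = 23! / 20!
Step 3: Denominator = 3!
Step 4: Omega = 1771

1771


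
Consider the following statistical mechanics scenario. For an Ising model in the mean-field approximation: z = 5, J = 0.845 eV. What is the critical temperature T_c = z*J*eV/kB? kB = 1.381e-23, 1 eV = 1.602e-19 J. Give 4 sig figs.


Step 1: z*J = 5*0.845 = 4.225 eV
Step 2: Convert to Joules: 4.225*1.602e-19 = 6.768e-19 J
Step 3: T_c = 6.768e-19 / 1.381e-23 = 4.901e+04 K

4.901e+04


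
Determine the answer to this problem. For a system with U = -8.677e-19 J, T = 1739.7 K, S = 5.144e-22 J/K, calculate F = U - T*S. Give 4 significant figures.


Step 1: T*S = 1739.7 * 5.144e-22 = 8.949e-19 J
Step 2: F = U - T*S = -8.677e-19 - 8.949e-19
Step 3: F = -1.763e-18 J

-1.763e-18


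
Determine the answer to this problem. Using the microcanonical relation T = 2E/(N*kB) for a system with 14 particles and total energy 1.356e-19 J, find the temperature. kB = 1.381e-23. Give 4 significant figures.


Step 1: Numerator = 2*E = 2*1.356e-19 = 2.712e-19 J
Step 2: Denominator = N*kB = 14*1.381e-23 = 1.933e-22
Step 3: T = 2.712e-19 / 1.933e-22 = 1403 K

1403


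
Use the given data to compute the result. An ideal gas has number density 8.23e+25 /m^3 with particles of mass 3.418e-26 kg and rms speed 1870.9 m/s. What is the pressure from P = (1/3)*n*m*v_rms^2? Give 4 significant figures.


Step 1: v_rms^2 = 1870.9^2 = 3.5e+06
Step 2: n*m = 8.23e+25*3.418e-26 = 2.813
Step 3: P = (1/3)*2.813*3.5e+06 = 3.282e+06 Pa

3.282e+06


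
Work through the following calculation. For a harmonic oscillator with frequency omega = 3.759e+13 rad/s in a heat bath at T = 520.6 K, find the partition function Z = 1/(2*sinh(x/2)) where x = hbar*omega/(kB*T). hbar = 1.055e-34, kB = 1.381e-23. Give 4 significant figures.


Step 1: Compute x = hbar*omega/(kB*T) = 1.055e-34*3.759e+13/(1.381e-23*520.6) = 0.5516
Step 2: x/2 = 0.2758
Step 3: sinh(x/2) = 0.2793
Step 4: Z = 1/(2*0.2793) = 1.79

1.79


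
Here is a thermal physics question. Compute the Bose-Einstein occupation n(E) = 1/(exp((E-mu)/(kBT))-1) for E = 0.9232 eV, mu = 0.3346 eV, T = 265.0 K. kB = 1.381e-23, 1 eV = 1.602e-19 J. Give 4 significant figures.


Step 1: (E - mu) = 0.5886 eV
Step 2: x = (E-mu)*eV/(kB*T) = 0.5886*1.602e-19/(1.381e-23*265.0) = 25.77
Step 3: exp(x) = 1.549e+11
Step 4: n = 1/(exp(x)-1) = 6.458e-12

6.458e-12


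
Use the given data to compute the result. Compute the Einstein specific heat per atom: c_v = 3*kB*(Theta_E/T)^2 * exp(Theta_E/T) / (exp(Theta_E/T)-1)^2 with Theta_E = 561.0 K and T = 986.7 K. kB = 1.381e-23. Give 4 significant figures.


Step 1: x = Theta_E/T = 561.0/986.7 = 0.5686
Step 2: x^2 = 0.3233
Step 3: exp(x) = 1.766
Step 4: c_v = 3*1.381e-23*0.3233*1.766/(1.766-1)^2 = 4.033e-23

4.033e-23


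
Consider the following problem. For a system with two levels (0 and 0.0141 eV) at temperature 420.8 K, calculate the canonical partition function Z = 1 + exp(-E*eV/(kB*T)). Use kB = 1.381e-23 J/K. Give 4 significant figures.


Step 1: Compute beta*E = E*eV/(kB*T) = 0.0141*1.602e-19/(1.381e-23*420.8) = 0.3887
Step 2: exp(-beta*E) = exp(-0.3887) = 0.6779
Step 3: Z = 1 + 0.6779 = 1.678

1.678


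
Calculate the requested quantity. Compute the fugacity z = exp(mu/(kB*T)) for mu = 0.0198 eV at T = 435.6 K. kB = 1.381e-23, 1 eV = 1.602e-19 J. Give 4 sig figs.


Step 1: Convert mu to Joules: 0.0198*1.602e-19 = 3.172e-21 J
Step 2: kB*T = 1.381e-23*435.6 = 6.016e-21 J
Step 3: mu/(kB*T) = 0.5273
Step 4: z = exp(0.5273) = 1.694

1.694


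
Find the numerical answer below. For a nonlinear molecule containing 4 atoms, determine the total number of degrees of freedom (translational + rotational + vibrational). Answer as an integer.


Step 1: Translational DOF = 3
Step 2: Rotational DOF (nonlinear) = 3
Step 3: Vibrational DOF = 3*4 - 6 = 6
Step 4: Total = 3 + 3 + 6 = 12

12


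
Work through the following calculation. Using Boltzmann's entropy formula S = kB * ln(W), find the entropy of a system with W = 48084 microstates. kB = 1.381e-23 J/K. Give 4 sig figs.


Step 1: ln(W) = ln(48084) = 10.78
Step 2: S = kB * ln(W) = 1.381e-23 * 10.78
Step 3: S = 1.489e-22 J/K

1.489e-22


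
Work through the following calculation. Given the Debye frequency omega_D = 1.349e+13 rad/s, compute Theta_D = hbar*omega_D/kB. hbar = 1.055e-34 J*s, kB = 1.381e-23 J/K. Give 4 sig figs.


Step 1: hbar*omega_D = 1.055e-34 * 1.349e+13 = 1.423e-21 J
Step 2: Theta_D = 1.423e-21 / 1.381e-23
Step 3: Theta_D = 103.1 K

103.1


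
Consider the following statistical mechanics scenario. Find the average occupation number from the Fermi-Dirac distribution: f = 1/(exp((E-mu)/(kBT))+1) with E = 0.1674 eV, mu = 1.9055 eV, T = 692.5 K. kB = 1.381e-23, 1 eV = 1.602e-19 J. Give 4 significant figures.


Step 1: (E - mu) = 0.1674 - 1.9055 = -1.738 eV
Step 2: Convert: (E-mu)*eV = -2.784e-19 J
Step 3: x = (E-mu)*eV/(kB*T) = -29.12
Step 4: f = 1/(exp(-29.12)+1) = 1

1


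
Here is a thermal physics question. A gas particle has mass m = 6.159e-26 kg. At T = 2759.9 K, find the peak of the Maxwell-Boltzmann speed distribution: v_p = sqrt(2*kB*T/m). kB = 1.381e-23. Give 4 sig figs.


Step 1: Numerator = 2*kB*T = 2*1.381e-23*2759.9 = 7.623e-20
Step 2: Ratio = 7.623e-20 / 6.159e-26 = 1.238e+06
Step 3: v_p = sqrt(1.238e+06) = 1113 m/s

1113


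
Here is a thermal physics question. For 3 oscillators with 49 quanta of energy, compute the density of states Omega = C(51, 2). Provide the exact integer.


Step 1: Use binomial coefficient C(51, 2)
Step 2: Numerator = 51! / 49!
Step 3: Denominator = 2!
Step 4: Omega = 1275

1275
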